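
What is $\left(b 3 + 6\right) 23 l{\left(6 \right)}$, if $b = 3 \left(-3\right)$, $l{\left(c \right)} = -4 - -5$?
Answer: $-483$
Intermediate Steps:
$l{\left(c \right)} = 1$ ($l{\left(c \right)} = -4 + 5 = 1$)
$b = -9$
$\left(b 3 + 6\right) 23 l{\left(6 \right)} = \left(\left(-9\right) 3 + 6\right) 23 \cdot 1 = \left(-27 + 6\right) 23 \cdot 1 = \left(-21\right) 23 \cdot 1 = \left(-483\right) 1 = -483$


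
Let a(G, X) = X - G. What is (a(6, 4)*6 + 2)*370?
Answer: -3700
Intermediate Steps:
(a(6, 4)*6 + 2)*370 = ((4 - 1*6)*6 + 2)*370 = ((4 - 6)*6 + 2)*370 = (-2*6 + 2)*370 = (-12 + 2)*370 = -10*370 = -3700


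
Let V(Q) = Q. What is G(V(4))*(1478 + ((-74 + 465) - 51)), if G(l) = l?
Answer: 7272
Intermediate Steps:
G(V(4))*(1478 + ((-74 + 465) - 51)) = 4*(1478 + ((-74 + 465) - 51)) = 4*(1478 + (391 - 51)) = 4*(1478 + 340) = 4*1818 = 7272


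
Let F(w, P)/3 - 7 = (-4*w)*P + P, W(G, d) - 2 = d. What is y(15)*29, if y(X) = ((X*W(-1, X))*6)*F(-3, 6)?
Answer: 11314350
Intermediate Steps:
W(G, d) = 2 + d
F(w, P) = 21 + 3*P - 12*P*w (F(w, P) = 21 + 3*((-4*w)*P + P) = 21 + 3*(-4*P*w + P) = 21 + 3*(P - 4*P*w) = 21 + (3*P - 12*P*w) = 21 + 3*P - 12*P*w)
y(X) = 1530*X*(2 + X) (y(X) = ((X*(2 + X))*6)*(21 + 3*6 - 12*6*(-3)) = (6*X*(2 + X))*(21 + 18 + 216) = (6*X*(2 + X))*255 = 1530*X*(2 + X))
y(15)*29 = (1530*15*(2 + 15))*29 = (1530*15*17)*29 = 390150*29 = 11314350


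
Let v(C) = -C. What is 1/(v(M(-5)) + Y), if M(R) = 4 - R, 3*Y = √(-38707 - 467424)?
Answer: -81/506860 - 3*I*√506131/506860 ≈ -0.00015981 - 0.0042108*I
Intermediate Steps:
Y = I*√506131/3 (Y = √(-38707 - 467424)/3 = √(-506131)/3 = (I*√506131)/3 = I*√506131/3 ≈ 237.14*I)
1/(v(M(-5)) + Y) = 1/(-(4 - 1*(-5)) + I*√506131/3) = 1/(-(4 + 5) + I*√506131/3) = 1/(-1*9 + I*√506131/3) = 1/(-9 + I*√506131/3)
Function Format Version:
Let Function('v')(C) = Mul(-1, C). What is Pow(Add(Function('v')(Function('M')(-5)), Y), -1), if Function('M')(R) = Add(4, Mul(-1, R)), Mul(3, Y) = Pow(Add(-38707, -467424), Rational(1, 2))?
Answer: Add(Rational(-81, 506860), Mul(Rational(-3, 506860), I, Pow(506131, Rational(1, 2)))) ≈ Add(-0.00015981, Mul(-0.0042108, I))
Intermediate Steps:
Y = Mul(Rational(1, 3), I, Pow(506131, Rational(1, 2))) (Y = Mul(Rational(1, 3), Pow(Add(-38707, -467424), Rational(1, 2))) = Mul(Rational(1, 3), Pow(-506131, Rational(1, 2))) = Mul(Rational(1, 3), Mul(I, Pow(506131, Rational(1, 2)))) = Mul(Rational(1, 3), I, Pow(506131, Rational(1, 2))) ≈ Mul(237.14, I))
Pow(Add(Function('v')(Function('M')(-5)), Y), -1) = Pow(Add(Mul(-1, Add(4, Mul(-1, -5))), Mul(Rational(1, 3), I, Pow(506131, Rational(1, 2)))), -1) = Pow(Add(Mul(-1, Add(4, 5)), Mul(Rational(1, 3), I, Pow(506131, Rational(1, 2)))), -1) = Pow(Add(Mul(-1, 9), Mul(Rational(1, 3), I, Pow(506131, Rational(1, 2)))), -1) = Pow(Add(-9, Mul(Rational(1, 3), I, Pow(506131, Rational(1, 2)))), -1)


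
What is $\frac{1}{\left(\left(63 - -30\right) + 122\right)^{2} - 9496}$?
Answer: $\frac{1}{36729} \approx 2.7226 \cdot 10^{-5}$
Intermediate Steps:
$\frac{1}{\left(\left(63 - -30\right) + 122\right)^{2} - 9496} = \frac{1}{\left(\left(63 + 30\right) + 122\right)^{2} - 9496} = \frac{1}{\left(93 + 122\right)^{2} - 9496} = \frac{1}{215^{2} - 9496} = \frac{1}{46225 - 9496} = \frac{1}{36729}$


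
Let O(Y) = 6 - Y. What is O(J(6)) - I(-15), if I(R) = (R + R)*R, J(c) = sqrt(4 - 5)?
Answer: -444 - I ≈ -444.0 - 1.0*I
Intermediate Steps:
J(c) = I (J(c) = sqrt(-1) = I)
I(R) = 2*R**2 (I(R) = (2*R)*R = 2*R**2)
O(J(6)) - I(-15) = (6 - I) - 2*(-15)**2 = (6 - I) - 2*225 = (6 - I) - 1*450 = (6 - I) - 450 = -444 - I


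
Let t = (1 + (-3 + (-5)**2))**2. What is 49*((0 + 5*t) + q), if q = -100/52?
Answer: 1683640/13 ≈ 1.2951e+5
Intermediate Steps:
q = -25/13 (q = -100*1/52 = -25/13 ≈ -1.9231)
t = 529 (t = (1 + (-3 + 25))**2 = (1 + 22)**2 = 23**2 = 529)
49*((0 + 5*t) + q) = 49*((0 + 5*529) - 25/13) = 49*((0 + 2645) - 25/13) = 49*(2645 - 25/13) = 49*(34360/13) = 1683640/13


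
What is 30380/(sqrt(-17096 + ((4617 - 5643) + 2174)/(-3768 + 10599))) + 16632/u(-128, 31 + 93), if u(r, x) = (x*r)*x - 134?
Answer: -8316/984131 - 45570*I*sqrt(22159313913)/29195407 ≈ -0.0084501 - 232.35*I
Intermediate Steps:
u(r, x) = -134 + r*x**2 (u(r, x) = (r*x)*x - 134 = r*x**2 - 134 = -134 + r*x**2)
30380/(sqrt(-17096 + ((4617 - 5643) + 2174)/(-3768 + 10599))) + 16632/u(-128, 31 + 93) = 30380/(sqrt(-17096 + ((4617 - 5643) + 2174)/(-3768 + 10599))) + 16632/(-134 - 128*(31 + 93)**2) = 30380/(sqrt(-17096 + (-1026 + 2174)/6831)) + 16632/(-134 - 128*124**2) = 30380/(sqrt(-17096 + 1148*(1/6831))) + 16632/(-134 - 128*15376) = 30380/(sqrt(-17096 + 1148/6831)) + 16632/(-134 - 1968128) = 30380/(sqrt(-116781628/6831)) + 16632/(-1968262) = 30380/((2*I*sqrt(22159313913)/2277)) + 16632*(-1/1968262) = 30380*(-3*I*sqrt(22159313913)/58390814) - 8316/984131 = -45570*I*sqrt(22159313913)/29195407 - 8316/984131 = -8316/984131 - 45570*I*sqrt(22159313913)/29195407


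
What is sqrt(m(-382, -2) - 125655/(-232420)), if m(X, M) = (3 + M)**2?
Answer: sqrt(832237915)/23242 ≈ 1.2412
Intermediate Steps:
sqrt(m(-382, -2) - 125655/(-232420)) = sqrt((3 - 2)**2 - 125655/(-232420)) = sqrt(1**2 - 125655*(-1/232420)) = sqrt(1 + 25131/46484) = sqrt(71615/46484) = sqrt(832237915)/23242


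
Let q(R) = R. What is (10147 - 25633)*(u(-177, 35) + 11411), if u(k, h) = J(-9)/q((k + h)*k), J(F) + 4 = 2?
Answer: -740241309832/4189 ≈ -1.7671e+8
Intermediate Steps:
J(F) = -2 (J(F) = -4 + 2 = -2)
u(k, h) = -2/(k*(h + k)) (u(k, h) = -2*1/(k*(k + h)) = -2*1/(k*(h + k)) = -2/(k*(h + k)))
(10147 - 25633)*(u(-177, 35) + 11411) = (10147 - 25633)*(-2/(-177*(35 - 177)) + 11411) = -15486*(-2*(-1/177)/(-142) + 11411) = -15486*(-2*(-1/177)*(-1/142) + 11411) = -15486*(-1/12567 + 11411) = -15486*143402036/12567 = -740241309832/4189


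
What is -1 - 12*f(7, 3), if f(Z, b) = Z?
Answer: -85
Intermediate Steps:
-1 - 12*f(7, 3) = -1 - 12*7 = -1 - 84 = -85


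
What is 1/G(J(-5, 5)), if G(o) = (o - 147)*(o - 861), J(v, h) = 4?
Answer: 1/122551 ≈ 8.1599e-6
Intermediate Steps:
G(o) = (-861 + o)*(-147 + o) (G(o) = (-147 + o)*(-861 + o) = (-861 + o)*(-147 + o))
1/G(J(-5, 5)) = 1/(126567 + 4**2 - 1008*4) = 1/(126567 + 16 - 4032) = 1/122551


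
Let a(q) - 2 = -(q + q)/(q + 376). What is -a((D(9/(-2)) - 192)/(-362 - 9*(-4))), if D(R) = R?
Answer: -490304/245545 ≈ -1.9968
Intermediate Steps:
a(q) = 2 - 2*q/(376 + q) (a(q) = 2 - (q + q)/(q + 376) = 2 - 2*q/(376 + q))
-a((D(9/(-2)) - 192)/(-362 - 9*(-4))) = -752/(376 + (9/(-2) - 192)/(-362 - 9*(-4))) = -752/(376 + (9*(-½) - 192)/(-362 + 36)) = -752/(376 + (-9/2 - 192)/(-326)) = -752/(376 - 393/2*(-1/326)) = -752/(376 + 393/652) = -752/245545/652 = -752*652/245545 = -1*490304/245545 = -490304/245545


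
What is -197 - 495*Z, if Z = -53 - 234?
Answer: 141868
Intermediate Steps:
Z = -287
-197 - 495*Z = -197 - 495*(-287) = -197 + 142065 = 141868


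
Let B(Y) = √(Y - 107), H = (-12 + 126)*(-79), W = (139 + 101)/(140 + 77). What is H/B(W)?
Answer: 9006*I*√4986443/22979 ≈ 875.18*I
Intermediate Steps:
W = 240/217 ≈ 1.1060
H = -9006 (H = 114*(-79) = -9006)
B(Y) = √(-107 + Y)
H/B(W) = -9006/√(-107 + 240/217) = -9006*(-I*√4986443/22979) = -(-9006)*I*√4986443/22979 = 9006*I*√4986443/22979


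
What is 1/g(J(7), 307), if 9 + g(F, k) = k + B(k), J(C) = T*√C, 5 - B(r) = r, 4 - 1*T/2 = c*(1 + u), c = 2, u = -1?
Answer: -¼ ≈ -0.25000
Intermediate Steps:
T = 8 (T = 8 - 4*(1 - 1) = 8 - 4*0 = 8 - 2*0 = 8 + 0 = 8)
B(r) = 5 - r
J(C) = 8*√C
g(F, k) = -4 (g(F, k) = -9 + (k + (5 - k)) = -9 + 5 = -4)
1/g(J(7), 307) = 1/(-4) = -¼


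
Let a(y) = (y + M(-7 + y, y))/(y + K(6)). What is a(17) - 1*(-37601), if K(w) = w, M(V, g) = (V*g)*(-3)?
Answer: 864330/23 ≈ 37580.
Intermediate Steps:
M(V, g) = -3*V*g
a(y) = (y - 3*y*(-7 + y))/(6 + y) (a(y) = (y - 3*(-7 + y)*y)/(y + 6) = (y - 3*y*(-7 + y))/(6 + y))
a(17) - 1*(-37601) = 17*(22 - 3*17)/(6 + 17) - 1*(-37601) = 17*(22 - 51)/23 + 37601 = 17*(1/23)*(-29) + 37601 = -493/23 + 37601 = 864330/23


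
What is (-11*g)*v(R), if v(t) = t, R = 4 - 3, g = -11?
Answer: 121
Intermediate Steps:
R = 1
(-11*g)*v(R) = -11*(-11)*1 = 121*1 = 121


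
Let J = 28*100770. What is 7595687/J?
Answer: 7595687/2821560 ≈ 2.6920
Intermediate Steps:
J = 2821560
7595687/J = 7595687/2821560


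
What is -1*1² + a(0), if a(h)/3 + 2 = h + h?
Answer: -7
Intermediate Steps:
a(h) = -6 + 6*h (a(h) = -6 + 3*(h + h) = -6 + 3*(2*h) = -6 + 6*h)
-1*1² + a(0) = -1*1² + (-6 + 6*0) = -1*1 + (-6 + 0) = -1 - 6 = -7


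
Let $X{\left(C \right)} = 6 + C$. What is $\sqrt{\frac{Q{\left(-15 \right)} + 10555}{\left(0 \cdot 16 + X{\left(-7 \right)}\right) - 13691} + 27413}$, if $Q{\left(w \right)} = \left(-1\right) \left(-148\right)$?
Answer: $\frac{7 \sqrt{535088739}}{978} \approx 165.57$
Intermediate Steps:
$Q{\left(w \right)} = 148$
$\sqrt{\frac{Q{\left(-15 \right)} + 10555}{\left(0 \cdot 16 + X{\left(-7 \right)}\right) - 13691} + 27413} = \sqrt{\frac{148 + 10555}{\left(0 \cdot 16 + \left(6 - 7\right)\right) - 13691} + 27413} = \sqrt{\frac{10703}{\left(0 - 1\right) - 13691} + 27413} = \sqrt{\frac{10703}{-1 - 13691} + 27413} = \sqrt{\frac{10703}{-13692} + 27413} = \sqrt{10703 \left(- \frac{1}{13692}\right) + 27413} = \sqrt{- \frac{1529}{1956} + 27413} = \sqrt{\frac{53618299}{1956}} = \frac{7 \sqrt{535088739}}{978}$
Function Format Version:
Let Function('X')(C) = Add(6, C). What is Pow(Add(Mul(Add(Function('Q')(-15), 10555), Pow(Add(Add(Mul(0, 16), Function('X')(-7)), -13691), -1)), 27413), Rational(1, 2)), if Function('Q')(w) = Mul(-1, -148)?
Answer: Mul(Rational(7, 978), Pow(535088739, Rational(1, 2))) ≈ 165.57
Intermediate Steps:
Function('Q')(w) = 148
Pow(Add(Mul(Add(Function('Q')(-15), 10555), Pow(Add(Add(Mul(0, 16), Function('X')(-7)), -13691), -1)), 27413), Rational(1, 2)) = Pow(Add(Mul(Add(148, 10555), Pow(Add(Add(Mul(0, 16), Add(6, -7)), -13691), -1)), 27413), Rational(1, 2)) = Pow(Add(Mul(10703, Pow(Add(Add(0, -1), -13691), -1)), 27413), Rational(1, 2)) = Pow(Add(Mul(10703, Pow(Add(-1, -13691), -1)), 27413), Rational(1, 2)) = Pow(Add(Mul(10703, Pow(-13692, -1)), 27413), Rational(1, 2)) = Pow(Add(Mul(10703, Rational(-1, 13692)), 27413), Rational(1, 2)) = Pow(Add(Rational(-1529, 1956), 27413), Rational(1, 2)) = Pow(Rational(53618299, 1956), Rational(1, 2)) = Mul(Rational(7, 978), Pow(535088739, Rational(1, 2)))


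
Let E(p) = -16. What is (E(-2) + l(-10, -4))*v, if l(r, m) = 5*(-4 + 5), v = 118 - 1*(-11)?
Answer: -1419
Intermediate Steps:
v = 129 (v = 118 + 11 = 129)
l(r, m) = 5 (l(r, m) = 5*1 = 5)
(E(-2) + l(-10, -4))*v = (-16 + 5)*129 = -11*129 = -1419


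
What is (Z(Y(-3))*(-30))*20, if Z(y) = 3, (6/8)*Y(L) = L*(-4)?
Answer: -1800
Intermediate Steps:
Y(L) = -16*L/3 (Y(L) = 4*(L*(-4))/3 = 4*(-4*L)/3 = -16*L/3)
(Z(Y(-3))*(-30))*20 = (3*(-30))*20 = -90*20 = -1800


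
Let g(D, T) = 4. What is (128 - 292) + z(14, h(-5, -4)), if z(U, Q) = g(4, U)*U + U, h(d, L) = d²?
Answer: -94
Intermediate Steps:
z(U, Q) = 5*U (z(U, Q) = 4*U + U = 5*U)
(128 - 292) + z(14, h(-5, -4)) = (128 - 292) + 5*14 = -164 + 70 = -94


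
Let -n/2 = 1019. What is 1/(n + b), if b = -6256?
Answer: -1/8294 ≈ -0.00012057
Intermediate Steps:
n = -2038 (n = -2*1019 = -2038)
1/(n + b) = 1/(-2038 - 6256) = 1/(-8294) = -1/8294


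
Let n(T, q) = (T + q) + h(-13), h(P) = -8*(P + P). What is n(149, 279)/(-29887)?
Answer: -636/29887 ≈ -0.021280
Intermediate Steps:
h(P) = -16*P
n(T, q) = 208 + T + q (n(T, q) = (T + q) - 16*(-13) = (T + q) + 208 = 208 + T + q)
n(149, 279)/(-29887) = (208 + 149 + 279)/(-29887) = 636*(-1/29887) = -636/29887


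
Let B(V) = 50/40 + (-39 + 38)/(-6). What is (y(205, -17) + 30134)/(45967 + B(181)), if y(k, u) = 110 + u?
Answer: 362724/551621 ≈ 0.65756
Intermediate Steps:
B(V) = 17/12 (B(V) = 50*(1/40) - 1*(-⅙) = 5/4 + ⅙ = 17/12)
(y(205, -17) + 30134)/(45967 + B(181)) = ((110 - 17) + 30134)/(45967 + 17/12) = (93 + 30134)/(551621/12) = 30227*(12/551621) = 362724/551621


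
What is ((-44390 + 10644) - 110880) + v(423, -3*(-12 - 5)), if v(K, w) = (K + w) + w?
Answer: -144101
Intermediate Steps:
v(K, w) = K + 2*w
((-44390 + 10644) - 110880) + v(423, -3*(-12 - 5)) = ((-44390 + 10644) - 110880) + (423 + 2*(-3*(-12 - 5))) = (-33746 - 110880) + (423 + 2*(-3*(-17))) = -144626 + (423 + 2*51) = -144626 + (423 + 102) = -144626 + 525 = -144101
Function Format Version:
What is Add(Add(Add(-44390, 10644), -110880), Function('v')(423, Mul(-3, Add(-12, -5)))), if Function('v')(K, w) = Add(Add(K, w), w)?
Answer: -144101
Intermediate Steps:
Function('v')(K, w) = Add(K, Mul(2, w))
Add(Add(Add(-44390, 10644), -110880), Function('v')(423, Mul(-3, Add(-12, -5)))) = Add(Add(Add(-44390, 10644), -110880), Add(423, Mul(2, Mul(-3, Add(-12, -5))))) = Add(Add(-33746, -110880), Add(423, Mul(2, Mul(-3, -17)))) = Add(-144626, Add(423, Mul(2, 51))) = Add(-144626, Add(423, 102)) = Add(-144626, 525) = -144101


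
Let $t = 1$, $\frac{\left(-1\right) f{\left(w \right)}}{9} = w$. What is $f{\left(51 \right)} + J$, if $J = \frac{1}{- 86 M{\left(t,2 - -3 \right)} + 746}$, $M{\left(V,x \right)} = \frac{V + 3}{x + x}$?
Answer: $- \frac{1633117}{3558} \approx -459.0$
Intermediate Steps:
$f{\left(w \right)} = - 9 w$
$M{\left(V,x \right)} = \frac{3 + V}{2 x}$
$J = \frac{5}{3558}$ ($J = \frac{1}{- 86 \frac{3 + 1}{2 \left(2 - -3\right)} + 746} = \frac{1}{- 86 \cdot \frac{1}{2} \frac{1}{2 + 3} \cdot 4 + 746} = \frac{1}{- 86 \cdot \frac{1}{2} \cdot \frac{1}{5} \cdot 4 + 746} = \frac{1}{\left(-86\right) \frac{2}{5} + 746} = \frac{1}{- \frac{172}{5} + 746} = \frac{1}{\frac{3558}{5}} = \frac{5}{3558} \approx 0.0014053$)
$f{\left(51 \right)} + J = \left(-9\right) 51 + \frac{5}{3558} = -459 + \frac{5}{3558} = - \frac{1633117}{3558}$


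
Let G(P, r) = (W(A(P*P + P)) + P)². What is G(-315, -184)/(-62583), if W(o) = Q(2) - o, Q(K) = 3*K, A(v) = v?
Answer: -3281469987/20861 ≈ -1.5730e+5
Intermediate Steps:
W(o) = 6 - o (W(o) = 3*2 - o = 6 - o)
G(P, r) = (6 - P²)² (G(P, r) = ((6 - (P*P + P)) + P)² = ((6 - (P² + P)) + P)² = ((6 - (P + P²)) + P)² = ((6 + (-P - P²)) + P)² = ((6 - P - P²) + P)² = (6 - P²)²)
G(-315, -184)/(-62583) = (6 - 1*(-315)²)²/(-62583) = (6 - 1*99225)²*(-1/62583) = (6 - 99225)²*(-1/62583) = (-99219)²*(-1/62583) = 9844409961*(-1/62583) = -3281469987/20861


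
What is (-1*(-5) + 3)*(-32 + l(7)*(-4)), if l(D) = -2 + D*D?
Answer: -1760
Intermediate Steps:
l(D) = -2 + D²
(-1*(-5) + 3)*(-32 + l(7)*(-4)) = (-1*(-5) + 3)*(-32 + (-2 + 7²)*(-4)) = (5 + 3)*(-32 + (-2 + 49)*(-4)) = 8*(-32 + 47*(-4)) = 8*(-32 - 188) = 8*(-220) = -1760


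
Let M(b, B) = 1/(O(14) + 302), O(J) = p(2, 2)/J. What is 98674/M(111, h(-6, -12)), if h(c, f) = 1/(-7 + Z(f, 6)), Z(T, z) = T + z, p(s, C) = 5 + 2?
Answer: 29848885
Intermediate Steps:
p(s, C) = 7
O(J) = 7/J
h(c, f) = 1/(-1 + f) (h(c, f) = 1/(-7 + (f + 6)) = 1/(-7 + (6 + f)) = 1/(-1 + f))
M(b, B) = 2/605 (M(b, B) = 1/(7/14 + 302) = 1/(7*(1/14) + 302) = 1/(1/2 + 302) = 1/(605/2) = 2/605)
98674/M(111, h(-6, -12)) = 98674/(2/605) = 98674*(605/2) = 29848885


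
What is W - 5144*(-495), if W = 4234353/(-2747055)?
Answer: 2331588990349/915685 ≈ 2.5463e+6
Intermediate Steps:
W = -1411451/915685 (W = 4234353*(-1/2747055) = -1411451/915685 ≈ -1.5414)
W - 5144*(-495) = -1411451/915685 - 5144*(-495) = -1411451/915685 + 2546280 = 2331588990349/915685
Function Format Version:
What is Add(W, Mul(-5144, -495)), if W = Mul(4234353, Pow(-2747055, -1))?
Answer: Rational(2331588990349, 915685) ≈ 2.5463e+6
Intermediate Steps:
W = Rational(-1411451, 915685) (W = Mul(4234353, Rational(-1, 2747055)) = Rational(-1411451, 915685) ≈ -1.5414)
Add(W, Mul(-5144, -495)) = Add(Rational(-1411451, 915685), Mul(-5144, -495)) = Add(Rational(-1411451, 915685), 2546280) = Rational(2331588990349, 915685)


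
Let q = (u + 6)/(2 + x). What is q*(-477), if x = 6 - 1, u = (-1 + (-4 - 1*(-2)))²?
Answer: -7155/7 ≈ -1022.1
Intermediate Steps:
u = 9 (u = (-1 + (-4 + 2))² = (-1 - 2)² = (-3)² = 9)
x = 5
q = 15/7 (q = (9 + 6)/(2 + 5) = 15/7 ≈ 2.1429)
q*(-477) = (15/7)*(-477) = -7155/7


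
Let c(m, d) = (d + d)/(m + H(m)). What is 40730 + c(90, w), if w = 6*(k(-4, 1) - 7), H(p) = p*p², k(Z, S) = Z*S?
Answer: 4949305928/121515 ≈ 40730.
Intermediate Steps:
k(Z, S) = S*Z
H(p) = p³
w = -66 (w = 6*(1*(-4) - 7) = 6*(-4 - 7) = 6*(-11) = -66)
c(m, d) = 2*d/(m + m³) (c(m, d) = (d + d)/(m + m³) = (2*d)/(m + m³) = 2*d/(m + m³))
40730 + c(90, w) = 40730 + 2*(-66)/(90 + 90³) = 40730 + 2*(-66)/(90 + 729000) = 40730 + 2*(-66)/729090 = 40730 + 2*(-66)*(1/729090) = 40730 - 22/121515 = 4949305928/121515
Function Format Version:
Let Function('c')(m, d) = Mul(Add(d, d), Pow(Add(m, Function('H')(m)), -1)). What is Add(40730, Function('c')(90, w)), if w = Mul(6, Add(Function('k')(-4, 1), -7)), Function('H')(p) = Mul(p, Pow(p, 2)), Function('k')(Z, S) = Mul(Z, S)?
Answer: Rational(4949305928, 121515) ≈ 40730.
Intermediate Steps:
Function('k')(Z, S) = Mul(S, Z)
Function('H')(p) = Pow(p, 3)
w = -66 (w = Mul(6, Add(Mul(1, -4), -7)) = Mul(6, Add(-4, -7)) = Mul(6, -11) = -66)
Function('c')(m, d) = Mul(2, d, Pow(Add(m, Pow(m, 3)), -1)) (Function('c')(m, d) = Mul(Add(d, d), Pow(Add(m, Pow(m, 3)), -1)) = Mul(Mul(2, d), Pow(Add(m, Pow(m, 3)), -1)) = Mul(2, d, Pow(Add(m, Pow(m, 3)), -1)))
Add(40730, Function('c')(90, w)) = Add(40730, Mul(2, -66, Pow(Add(90, Pow(90, 3)), -1))) = Add(40730, Mul(2, -66, Pow(Add(90, 729000), -1))) = Add(40730, Mul(2, -66, Pow(729090, -1))) = Add(40730, Mul(2, -66, Rational(1, 729090))) = Add(40730, Rational(-22, 121515)) = Rational(4949305928, 121515)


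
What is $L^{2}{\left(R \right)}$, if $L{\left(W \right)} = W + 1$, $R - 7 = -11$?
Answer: $9$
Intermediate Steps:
$R = -4$ ($R = 7 - 11 = -4$)
$L{\left(W \right)} = 1 + W$
$L^{2}{\left(R \right)} = \left(1 - 4\right)^{2} = \left(-3\right)^{2} = 9$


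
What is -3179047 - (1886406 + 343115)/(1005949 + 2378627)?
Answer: -10759728408593/3384576 ≈ -3.1790e+6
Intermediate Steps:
-3179047 - (1886406 + 343115)/(1005949 + 2378627) = -3179047 - 2229521/3384576 = -10759728408593/3384576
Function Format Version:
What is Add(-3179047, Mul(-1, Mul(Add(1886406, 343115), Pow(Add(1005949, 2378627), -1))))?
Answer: Rational(-10759728408593, 3384576) ≈ -3.1790e+6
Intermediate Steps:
Add(-3179047, Mul(-1, Mul(Add(1886406, 343115), Pow(Add(1005949, 2378627), -1)))) = Add(-3179047, Mul(-1, Mul(2229521, Pow(3384576, -1)))) = Add(-3179047, Mul(-1, Mul(2229521, Rational(1, 3384576)))) = Add(-3179047, Mul(-1, Rational(2229521, 3384576))) = Add(-3179047, Rational(-2229521, 3384576)) = Rational(-10759728408593, 3384576)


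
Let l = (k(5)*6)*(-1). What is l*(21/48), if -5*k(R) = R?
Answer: 21/8 ≈ 2.6250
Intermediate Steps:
k(R) = -R/5
l = 6 (l = (-1/5*5*6)*(-1) = -1*6*(-1) = -6*(-1) = 6)
l*(21/48) = 6*(21/48) = 6*(21*(1/48)) = 6*(7/16) = 21/8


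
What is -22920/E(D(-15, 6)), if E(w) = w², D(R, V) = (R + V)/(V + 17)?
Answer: -4041560/27 ≈ -1.4969e+5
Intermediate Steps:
D(R, V) = (R + V)/(17 + V)
-22920/E(D(-15, 6)) = -22920*(17 + 6)²/(-15 + 6)² = -22920/((-9/23)²) = -22920/81/529 = -22920*529/81 = -4041560/27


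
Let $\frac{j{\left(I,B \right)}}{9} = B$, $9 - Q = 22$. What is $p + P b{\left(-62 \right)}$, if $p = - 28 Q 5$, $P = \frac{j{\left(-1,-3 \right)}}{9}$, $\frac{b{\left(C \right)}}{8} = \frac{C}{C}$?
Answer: $1796$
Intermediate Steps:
$Q = -13$ ($Q = 9 - 22 = -13$)
$j{\left(I,B \right)} = 9 B$
$b{\left(C \right)} = 8$ ($b{\left(C \right)} = 8 \frac{C}{C} = 8 \cdot 1 = 8$)
$P = -3$ ($P = \frac{9 \left(-3\right)}{9} = \left(-27\right) \frac{1}{9} = -3$)
$p = 1820$ ($p = \left(-28\right) \left(-13\right) 5 = 364 \cdot 5 = 1820$)
$p + P b{\left(-62 \right)} = 1820 - 24 = 1796$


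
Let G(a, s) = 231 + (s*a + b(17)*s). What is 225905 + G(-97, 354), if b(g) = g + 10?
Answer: 201356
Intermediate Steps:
b(g) = 10 + g
G(a, s) = 231 + 27*s + a*s (G(a, s) = 231 + (s*a + (10 + 17)*s) = 231 + (a*s + 27*s) = 231 + (27*s + a*s) = 231 + 27*s + a*s)
225905 + G(-97, 354) = 225905 + (231 + 27*354 - 97*354) = 225905 + (231 + 9558 - 34338) = 225905 - 24549 = 201356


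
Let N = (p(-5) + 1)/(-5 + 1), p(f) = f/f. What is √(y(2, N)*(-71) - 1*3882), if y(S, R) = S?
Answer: 2*I*√1006 ≈ 63.435*I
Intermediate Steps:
p(f) = 1
N = -½ (N = (1 + 1)/(-5 + 1) = 2/(-4) = 2*(-¼) = -½ ≈ -0.50000)
√(y(2, N)*(-71) - 1*3882) = √(2*(-71) - 1*3882) = √(-142 - 3882) = √(-4024) = 2*I*√1006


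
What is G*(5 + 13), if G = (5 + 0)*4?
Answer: 360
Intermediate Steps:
G = 20 (G = 5*4 = 20)
G*(5 + 13) = 20*(5 + 13) = 20*18 = 360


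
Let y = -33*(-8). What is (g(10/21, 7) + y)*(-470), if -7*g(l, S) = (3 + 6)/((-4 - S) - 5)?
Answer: -6950595/56 ≈ -1.2412e+5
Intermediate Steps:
g(l, S) = -9/(7*(-9 - S)) (g(l, S) = -(3 + 6)/(7*((-4 - S) - 5)) = -9/(7*(-9 - S)))
y = 264
(g(10/21, 7) + y)*(-470) = (9/(7*(9 + 7)) + 264)*(-470) = ((9/7)/16 + 264)*(-470) = ((9/7)*(1/16) + 264)*(-470) = (9/112 + 264)*(-470) = (29577/112)*(-470) = -6950595/56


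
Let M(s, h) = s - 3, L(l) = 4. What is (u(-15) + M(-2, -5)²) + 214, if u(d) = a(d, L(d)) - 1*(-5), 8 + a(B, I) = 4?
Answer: 240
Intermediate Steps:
a(B, I) = -4 (a(B, I) = -8 + 4 = -4)
M(s, h) = -3 + s
u(d) = 1 (u(d) = -4 - 1*(-5) = -4 + 5 = 1)
(u(-15) + M(-2, -5)²) + 214 = (1 + (-3 - 2)²) + 214 = (1 + (-5)²) + 214 = (1 + 25) + 214 = 26 + 214 = 240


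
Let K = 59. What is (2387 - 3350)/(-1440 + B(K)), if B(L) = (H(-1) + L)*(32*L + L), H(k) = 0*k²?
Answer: -321/37811 ≈ -0.0084896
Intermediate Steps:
H(k) = 0
B(L) = 33*L² (B(L) = (0 + L)*(32*L + L) = L*(33*L) = 33*L²)
(2387 - 3350)/(-1440 + B(K)) = (2387 - 3350)/(-1440 + 33*59²) = -963/(-1440 + 33*3481) = -963/(-1440 + 114873) = -963/113433 = -963*1/113433 = -321/37811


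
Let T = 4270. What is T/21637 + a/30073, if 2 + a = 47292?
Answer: 164517920/92955643 ≈ 1.7699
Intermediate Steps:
a = 47290 (a = -2 + 47292 = 47290)
T/21637 + a/30073 = 4270/21637 + 47290/30073 = 4270*(1/21637) + 47290*(1/30073) = 610/3091 + 47290/30073 = 164517920/92955643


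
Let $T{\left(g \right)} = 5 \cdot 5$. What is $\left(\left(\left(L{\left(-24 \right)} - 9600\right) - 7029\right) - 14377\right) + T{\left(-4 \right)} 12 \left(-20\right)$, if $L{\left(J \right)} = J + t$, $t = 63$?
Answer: $-36967$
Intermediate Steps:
$T{\left(g \right)} = 25$
$L{\left(J \right)} = 63 + J$ ($L{\left(J \right)} = J + 63 = 63 + J$)
$\left(\left(\left(L{\left(-24 \right)} - 9600\right) - 7029\right) - 14377\right) + T{\left(-4 \right)} 12 \left(-20\right) = \left(\left(\left(\left(63 - 24\right) - 9600\right) - 7029\right) - 14377\right) + 25 \cdot 12 \left(-20\right) = \left(\left(\left(39 - 9600\right) - 7029\right) - 14377\right) + 300 \left(-20\right) = \left(\left(-9561 - 7029\right) - 14377\right) - 6000 = \left(-16590 - 14377\right) - 6000 = -30967 - 6000 = -36967$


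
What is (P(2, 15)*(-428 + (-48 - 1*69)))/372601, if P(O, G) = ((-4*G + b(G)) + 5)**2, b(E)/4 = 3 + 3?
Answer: -523745/372601 ≈ -1.4056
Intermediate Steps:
b(E) = 24 (b(E) = 4*(3 + 3) = 4*6 = 24)
P(O, G) = (29 - 4*G)**2 (P(O, G) = ((-4*G + 24) + 5)**2 = ((24 - 4*G) + 5)**2 = (29 - 4*G)**2)
(P(2, 15)*(-428 + (-48 - 1*69)))/372601 = ((29 - 4*15)**2*(-428 + (-48 - 1*69)))/372601 = ((29 - 60)**2*(-428 + (-48 - 69)))*(1/372601) = ((-31)**2*(-428 - 117))*(1/372601) = (961*(-545))*(1/372601) = -523745*1/372601 = -523745/372601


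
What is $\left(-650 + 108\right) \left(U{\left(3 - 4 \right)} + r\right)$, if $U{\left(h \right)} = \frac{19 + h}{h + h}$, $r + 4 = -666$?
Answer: $368018$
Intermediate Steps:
$r = -670$ ($r = -4 - 666 = -670$)
$U{\left(h \right)} = \frac{19 + h}{2 h}$
$\left(-650 + 108\right) \left(U{\left(3 - 4 \right)} + r\right) = \left(-650 + 108\right) \left(\frac{19 + \left(3 - 4\right)}{2 \left(3 - 4\right)} - 670\right) = - 542 \left(\frac{19 - 1}{2 \left(-1\right)} - 670\right) = - 542 \left(\frac{1}{2} \left(-1\right) 18 - 670\right) = - 542 \left(-9 - 670\right) = \left(-542\right) \left(-679\right) = 368018$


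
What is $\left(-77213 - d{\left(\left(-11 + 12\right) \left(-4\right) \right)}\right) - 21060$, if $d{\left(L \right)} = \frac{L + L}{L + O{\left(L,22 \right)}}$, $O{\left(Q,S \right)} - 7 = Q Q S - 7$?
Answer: $- \frac{8549749}{87} \approx -98273.0$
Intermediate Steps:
$O{\left(Q,S \right)} = S Q^{2}$ ($O{\left(Q,S \right)} = 7 + \left(Q Q S - 7\right) = 7 + \left(Q^{2} S - 7\right) = 7 + \left(S Q^{2} - 7\right) = 7 + \left(-7 + S Q^{2}\right) = S Q^{2}$)
$d{\left(L \right)} = \frac{2 L}{L + 22 L^{2}}$ ($d{\left(L \right)} = \frac{L + L}{L + 22 L^{2}} = \frac{2 L}{L + 22 L^{2}}$)
$\left(-77213 - d{\left(\left(-11 + 12\right) \left(-4\right) \right)}\right) - 21060 = \left(-77213 - \frac{2}{1 + 22 \left(-11 + 12\right) \left(-4\right)}\right) - 21060 = \left(-77213 - \frac{2}{1 + 22 \cdot 1 \left(-4\right)}\right) - 21060 = \left(-77213 - \frac{2}{1 + 22 \left(-4\right)}\right) - 21060 = \left(-77213 - \frac{2}{1 - 88}\right) - 21060 = \left(-77213 - \frac{2}{-87}\right) - 21060 = \left(-77213 - 2 \left(- \frac{1}{87}\right)\right) - 21060 = \left(-77213 - - \frac{2}{87}\right) - 21060 = \left(-77213 + \frac{2}{87}\right) - 21060 = - \frac{6717529}{87} - 21060 = - \frac{8549749}{87}$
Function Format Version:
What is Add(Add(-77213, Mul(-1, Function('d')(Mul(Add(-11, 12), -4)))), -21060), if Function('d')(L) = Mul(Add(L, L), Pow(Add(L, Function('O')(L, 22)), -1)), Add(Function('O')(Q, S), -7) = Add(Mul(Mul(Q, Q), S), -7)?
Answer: Rational(-8549749, 87) ≈ -98273.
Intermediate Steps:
Function('O')(Q, S) = Mul(S, Pow(Q, 2)) (Function('O')(Q, S) = Add(7, Add(Mul(Mul(Q, Q), S), -7)) = Add(7, Add(Mul(Pow(Q, 2), S), -7)) = Add(7, Add(Mul(S, Pow(Q, 2)), -7)) = Add(7, Add(-7, Mul(S, Pow(Q, 2)))) = Mul(S, Pow(Q, 2)))
Function('d')(L) = Mul(2, L, Pow(Add(L, Mul(22, Pow(L, 2))), -1)) (Function('d')(L) = Mul(Add(L, L), Pow(Add(L, Mul(22, Pow(L, 2))), -1)) = Mul(Mul(2, L), Pow(Add(L, Mul(22, Pow(L, 2))), -1)) = Mul(2, L, Pow(Add(L, Mul(22, Pow(L, 2))), -1)))
Add(Add(-77213, Mul(-1, Function('d')(Mul(Add(-11, 12), -4)))), -21060) = Add(Add(-77213, Mul(-1, Mul(2, Pow(Add(1, Mul(22, Mul(Add(-11, 12), -4))), -1)))), -21060) = Add(Add(-77213, Mul(-1, Mul(2, Pow(Add(1, Mul(22, Mul(1, -4))), -1)))), -21060) = Add(Add(-77213, Mul(-1, Mul(2, Pow(Add(1, Mul(22, -4)), -1)))), -21060) = Add(Add(-77213, Mul(-1, Mul(2, Pow(Add(1, -88), -1)))), -21060) = Add(Add(-77213, Mul(-1, Mul(2, Pow(-87, -1)))), -21060) = Add(Add(-77213, Mul(-1, Mul(2, Rational(-1, 87)))), -21060) = Add(Add(-77213, Mul(-1, Rational(-2, 87))), -21060) = Add(Add(-77213, Rational(2, 87)), -21060) = Add(Rational(-6717529, 87), -21060) = Rational(-8549749, 87)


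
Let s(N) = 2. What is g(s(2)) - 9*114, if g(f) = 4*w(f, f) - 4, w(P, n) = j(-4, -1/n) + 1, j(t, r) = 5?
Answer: -1006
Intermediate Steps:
w(P, n) = 6 (w(P, n) = 5 + 1 = 6)
g(f) = 20 (g(f) = 4*6 - 4 = 24 - 4 = 20)
g(s(2)) - 9*114 = 20 - 9*114 = 20 - 1026 = -1006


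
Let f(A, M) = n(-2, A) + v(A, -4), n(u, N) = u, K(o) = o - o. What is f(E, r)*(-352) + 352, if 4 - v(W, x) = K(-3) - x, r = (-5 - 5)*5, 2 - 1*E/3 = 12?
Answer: 1056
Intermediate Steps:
E = -30 (E = 6 - 3*12 = 6 - 36 = -30)
K(o) = 0
r = -50 (r = -10*5 = -50)
v(W, x) = 4 + x (v(W, x) = 4 - (0 - x) = 4 - (-1)*x = 4 + x)
f(A, M) = -2 (f(A, M) = -2 + (4 - 4) = -2 + 0 = -2)
f(E, r)*(-352) + 352 = -2*(-352) + 352 = 704 + 352 = 1056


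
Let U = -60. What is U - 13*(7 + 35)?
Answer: -606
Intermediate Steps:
U - 13*(7 + 35) = -60 - 13*(7 + 35) = -60 - 13*42 = -60 - 546 = -606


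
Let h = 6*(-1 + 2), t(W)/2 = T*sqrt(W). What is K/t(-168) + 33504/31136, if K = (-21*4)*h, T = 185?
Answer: 1047/973 + 3*I*sqrt(42)/185 ≈ 1.0761 + 0.10509*I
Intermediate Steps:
t(W) = 370*sqrt(W) (t(W) = 2*(185*sqrt(W)) = 370*sqrt(W))
h = 6 (h = 6*1 = 6)
K = -504 (K = -21*4*6 = -84*6 = -504)
K/t(-168) + 33504/31136 = -504*(-I*sqrt(42)/31080) + 33504/31136 = -504*(-I*sqrt(42)/31080) + 33504*(1/31136) = -504*(-I*sqrt(42)/31080) + 1047/973 = -(-3)*I*sqrt(42)/185 + 1047/973 = 3*I*sqrt(42)/185 + 1047/973 = 1047/973 + 3*I*sqrt(42)/185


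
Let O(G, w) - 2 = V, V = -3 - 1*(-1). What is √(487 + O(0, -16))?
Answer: √487 ≈ 22.068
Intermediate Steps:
V = -2 (V = -3 + 1 = -2)
O(G, w) = 0 (O(G, w) = 2 - 2 = 0)
√(487 + O(0, -16)) = √(487 + 0) = √487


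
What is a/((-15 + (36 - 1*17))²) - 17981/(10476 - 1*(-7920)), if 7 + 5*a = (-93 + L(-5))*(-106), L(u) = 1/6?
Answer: 1121597/9198 ≈ 121.94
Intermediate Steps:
L(u) = ⅙
a = 5900/3 (a = -7/5 + ((-93 + ⅙)*(-106))/5 = -7/5 + (-557/6*(-106))/5 = -7/5 + (⅕)*(29521/3) = -7/5 + 29521/15 = 5900/3 ≈ 1966.7)
a/((-15 + (36 - 1*17))²) - 17981/(10476 - 1*(-7920)) = 5900/(3*((-15 + (36 - 1*17))²)) - 17981/(10476 - 1*(-7920)) = 5900/(3*((-15 + (36 - 17))²)) - 17981/(10476 + 7920) = 5900/(3*((-15 + 19)²)) - 17981/18396 = 5900/(3*(4²)) - 17981*1/18396 = (5900/3)/16 - 17981/18396 = (5900/3)*(1/16) - 17981/18396 = 1475/12 - 17981/18396 = 1121597/9198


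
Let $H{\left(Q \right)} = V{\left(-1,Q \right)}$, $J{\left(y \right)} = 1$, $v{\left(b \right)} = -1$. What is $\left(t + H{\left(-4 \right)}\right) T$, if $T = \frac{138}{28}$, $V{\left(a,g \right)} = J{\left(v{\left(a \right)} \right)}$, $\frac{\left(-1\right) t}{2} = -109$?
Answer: $\frac{15111}{14} \approx 1079.4$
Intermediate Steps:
$t = 218$ ($t = \left(-2\right) \left(-109\right) = 218$)
$V{\left(a,g \right)} = 1$
$H{\left(Q \right)} = 1$
$T = \frac{69}{14}$ ($T = 138 \cdot \frac{1}{28} = \frac{69}{14} \approx 4.9286$)
$\left(t + H{\left(-4 \right)}\right) T = \left(218 + 1\right) \frac{69}{14} = 219 \cdot \frac{69}{14} = \frac{15111}{14}$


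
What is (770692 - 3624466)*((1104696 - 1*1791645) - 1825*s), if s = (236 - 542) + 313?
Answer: 1996854158376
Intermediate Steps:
s = 7 (s = -306 + 313 = 7)
(770692 - 3624466)*((1104696 - 1*1791645) - 1825*s) = (770692 - 3624466)*((1104696 - 1*1791645) - 1825*7) = -2853774*((1104696 - 1791645) - 12775) = -2853774*(-686949 - 12775) = -2853774*(-699724) = 1996854158376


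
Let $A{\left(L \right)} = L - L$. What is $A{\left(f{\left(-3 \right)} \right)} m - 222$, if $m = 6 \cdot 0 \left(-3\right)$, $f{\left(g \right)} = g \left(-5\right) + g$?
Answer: $-222$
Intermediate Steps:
$f{\left(g \right)} = - 4 g$ ($f{\left(g \right)} = - 5 g + g = - 4 g$)
$m = 0$ ($m = 0 \left(-3\right) = 0$)
$A{\left(L \right)} = 0$
$A{\left(f{\left(-3 \right)} \right)} m - 222 = 0 \cdot 0 - 222 = 0 - 222 = -222$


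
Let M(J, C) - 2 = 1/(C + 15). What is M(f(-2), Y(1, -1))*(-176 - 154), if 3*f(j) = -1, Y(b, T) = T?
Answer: -4785/7 ≈ -683.57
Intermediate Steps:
f(j) = -⅓ (f(j) = (⅓)*(-1) = -⅓)
M(J, C) = 2 + 1/(15 + C) (M(J, C) = 2 + 1/(C + 15) = 2 + 1/(15 + C))
M(f(-2), Y(1, -1))*(-176 - 154) = ((31 + 2*(-1))/(15 - 1))*(-176 - 154) = ((31 - 2)/14)*(-330) = ((1/14)*29)*(-330) = (29/14)*(-330) = -4785/7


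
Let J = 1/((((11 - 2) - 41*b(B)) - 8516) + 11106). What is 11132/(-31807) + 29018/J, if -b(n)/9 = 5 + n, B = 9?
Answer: 7166904948258/31807 ≈ 2.2532e+8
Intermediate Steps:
b(n) = -45 - 9*n (b(n) = -9*(5 + n) = -45 - 9*n)
J = 1/7765 (J = 1/((((11 - 2) - 41*(-45 - 9*9)) - 8516) + 11106) = 1/(((9 - 41*(-45 - 81)) - 8516) + 11106) = 1/(((9 - 41*(-126)) - 8516) + 11106) = 1/(((9 + 5166) - 8516) + 11106) = 1/((5175 - 8516) + 11106) = 1/(-3341 + 11106) = 1/7765 ≈ 0.00012878)
11132/(-31807) + 29018/J = 11132/(-31807) + 29018/(1/7765) = 11132*(-1/31807) + 29018*7765 = -11132/31807 + 225324770 = 7166904948258/31807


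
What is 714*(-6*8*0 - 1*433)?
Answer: -309162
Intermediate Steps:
714*(-6*8*0 - 1*433) = 714*(-48*0 - 433) = 714*(0 - 433) = 714*(-433) = -309162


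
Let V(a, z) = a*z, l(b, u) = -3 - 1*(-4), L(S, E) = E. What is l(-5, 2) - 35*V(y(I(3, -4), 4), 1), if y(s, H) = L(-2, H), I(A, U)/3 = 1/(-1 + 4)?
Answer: -139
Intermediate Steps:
I(A, U) = 1 (I(A, U) = 3/(-1 + 4) = 3/3 = 3*(⅓) = 1)
y(s, H) = H
l(b, u) = 1 (l(b, u) = -3 + 4 = 1)
l(-5, 2) - 35*V(y(I(3, -4), 4), 1) = 1 - 140 = -139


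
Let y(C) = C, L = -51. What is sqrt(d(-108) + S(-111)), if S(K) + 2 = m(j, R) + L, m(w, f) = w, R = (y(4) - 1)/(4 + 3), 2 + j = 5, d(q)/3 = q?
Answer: I*sqrt(374) ≈ 19.339*I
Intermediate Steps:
d(q) = 3*q
j = 3 (j = -2 + 5 = 3)
R = 3/7 (R = (4 - 1)/(4 + 3) = 3/7 ≈ 0.42857)
S(K) = -50 (S(K) = -2 + (3 - 51) = -2 - 48 = -50)
sqrt(d(-108) + S(-111)) = sqrt(3*(-108) - 50) = sqrt(-324 - 50) = sqrt(-374) = I*sqrt(374)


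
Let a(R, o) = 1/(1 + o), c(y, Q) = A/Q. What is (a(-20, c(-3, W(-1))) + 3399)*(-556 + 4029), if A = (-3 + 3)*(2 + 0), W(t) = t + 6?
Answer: 11808200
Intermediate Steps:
W(t) = 6 + t
A = 0 (A = 0*2 = 0)
c(y, Q) = 0 (c(y, Q) = 0/Q = 0)
(a(-20, c(-3, W(-1))) + 3399)*(-556 + 4029) = (1/(1 + 0) + 3399)*(-556 + 4029) = (1/1 + 3399)*3473 = (1 + 3399)*3473 = 3400*3473 = 11808200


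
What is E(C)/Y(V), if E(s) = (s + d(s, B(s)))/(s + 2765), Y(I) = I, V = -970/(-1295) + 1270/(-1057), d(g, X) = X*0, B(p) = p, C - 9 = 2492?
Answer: -13973087/13312448 ≈ -1.0496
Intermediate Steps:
C = 2501 (C = 9 + 2492 = 2501)
d(g, X) = 0
V = -2528/5587 (V = -970*(-1/1295) + 1270*(-1/1057) = 194/259 - 1270/1057 = -2528/5587 ≈ -0.45248)
E(s) = s/(2765 + s) (E(s) = (s + 0)/(s + 2765) = s/(2765 + s))
E(C)/Y(V) = (2501/(2765 + 2501))/(-2528/5587) = (2501/5266)*(-5587/2528) = -13973087/13312448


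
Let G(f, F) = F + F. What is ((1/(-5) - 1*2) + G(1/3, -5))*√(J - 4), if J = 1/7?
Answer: -183*I*√21/35 ≈ -23.96*I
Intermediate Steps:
J = ⅐ ≈ 0.14286
G(f, F) = 2*F
((1/(-5) - 1*2) + G(1/3, -5))*√(J - 4) = ((1/(-5) - 1*2) + 2*(-5))*√(⅐ - 4) = ((-⅕ - 2) - 10)*√(-27/7) = (-11/5 - 10)*(3*I*√21/7) = -183*I*√21/35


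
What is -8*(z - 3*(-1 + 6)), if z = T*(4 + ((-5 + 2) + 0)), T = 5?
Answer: 80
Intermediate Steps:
z = 5 (z = 5*(4 + ((-5 + 2) + 0)) = 5*(4 + (-3 + 0)) = 5*(4 - 3) = 5*1 = 5)
-8*(z - 3*(-1 + 6)) = -8*(5 - 3*(-1 + 6)) = -8*(5 - 3*5) = -8*(5 - 15) = -8*(-10) = 80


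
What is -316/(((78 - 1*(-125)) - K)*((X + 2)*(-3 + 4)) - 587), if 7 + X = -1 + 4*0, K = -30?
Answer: 316/1985 ≈ 0.15919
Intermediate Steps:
X = -8 (X = -7 + (-1 + 4*0) = -7 + (-1 + 0) = -7 - 1 = -8)
-316/(((78 - 1*(-125)) - K)*((X + 2)*(-3 + 4)) - 587) = -316/(((78 - 1*(-125)) - 1*(-30))*((-8 + 2)*(-3 + 4)) - 587) = -316/(((78 + 125) + 30)*(-6*1) - 587) = -316/((203 + 30)*(-6) - 587) = -316/(233*(-6) - 587) = -316/(-1398 - 587) = -316/(-1985) = -316*(-1/1985) = 316/1985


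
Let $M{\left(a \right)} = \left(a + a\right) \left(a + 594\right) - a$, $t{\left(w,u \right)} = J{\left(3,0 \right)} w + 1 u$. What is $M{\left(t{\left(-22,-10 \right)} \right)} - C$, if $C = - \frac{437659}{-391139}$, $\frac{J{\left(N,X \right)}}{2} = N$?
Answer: $- \frac{50154627073}{391139} \approx -1.2823 \cdot 10^{5}$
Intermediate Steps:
$J{\left(N,X \right)} = 2 N$
$t{\left(w,u \right)} = u + 6 w$ ($t{\left(w,u \right)} = 2 \cdot 3 w + 1 u = 6 w + u = u + 6 w$)
$M{\left(a \right)} = - a + 2 a \left(594 + a\right)$ ($M{\left(a \right)} = 2 a \left(594 + a\right) - a = - a + 2 a \left(594 + a\right)$)
$C = \frac{437659}{391139}$ ($C = - \frac{437659 \left(-1\right)}{391139} = \left(-1\right) \left(- \frac{437659}{391139}\right) = \frac{437659}{391139} \approx 1.1189$)
$M{\left(t{\left(-22,-10 \right)} \right)} - C = \left(-10 + 6 \left(-22\right)\right) \left(1187 + 2 \left(-10 + 6 \left(-22\right)\right)\right) - \frac{437659}{391139} = \left(-10 - 132\right) \left(1187 + 2 \left(-10 - 132\right)\right) - \frac{437659}{391139} = - 142 \left(1187 + 2 \left(-142\right)\right) - \frac{437659}{391139} = - 142 \left(1187 - 284\right) - \frac{437659}{391139} = \left(-142\right) 903 - \frac{437659}{391139} = -128226 - \frac{437659}{391139} = - \frac{50154627073}{391139}$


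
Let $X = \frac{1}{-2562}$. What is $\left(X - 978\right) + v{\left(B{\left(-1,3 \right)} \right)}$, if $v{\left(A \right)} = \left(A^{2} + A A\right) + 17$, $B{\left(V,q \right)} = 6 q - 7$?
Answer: $- \frac{1842079}{2562} \approx -719.0$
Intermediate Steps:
$B{\left(V,q \right)} = -7 + 6 q$
$v{\left(A \right)} = 17 + 2 A^{2}$ ($v{\left(A \right)} = \left(A^{2} + A^{2}\right) + 17 = 2 A^{2} + 17 = 17 + 2 A^{2}$)
$X = - \frac{1}{2562} \approx -0.00039032$
$\left(X - 978\right) + v{\left(B{\left(-1,3 \right)} \right)} = \left(- \frac{1}{2562} - 978\right) + \left(17 + 2 \left(-7 + 6 \cdot 3\right)^{2}\right) = - \frac{2505637}{2562} + \left(17 + 2 \left(-7 + 18\right)^{2}\right) = - \frac{2505637}{2562} + \left(17 + 2 \cdot 11^{2}\right) = - \frac{2505637}{2562} + \left(17 + 2 \cdot 121\right) = - \frac{2505637}{2562} + \left(17 + 242\right) = - \frac{2505637}{2562} + 259 = - \frac{1842079}{2562}$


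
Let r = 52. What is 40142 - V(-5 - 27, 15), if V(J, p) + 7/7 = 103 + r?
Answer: 39988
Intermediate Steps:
V(J, p) = 154 (V(J, p) = -1 + (103 + 52) = -1 + 155 = 154)
40142 - V(-5 - 27, 15) = 40142 - 1*154 = 40142 - 154 = 39988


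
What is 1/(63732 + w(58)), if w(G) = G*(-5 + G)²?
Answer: 1/226654 ≈ 4.4120e-6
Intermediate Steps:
1/(63732 + w(58)) = 1/(63732 + 58*(-5 + 58)²) = 1/(63732 + 58*53²) = 1/(63732 + 58*2809) = 1/(63732 + 162922) = 1/226654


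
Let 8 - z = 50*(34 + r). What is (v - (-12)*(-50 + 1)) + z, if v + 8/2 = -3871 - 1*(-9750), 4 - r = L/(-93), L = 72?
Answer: 104045/31 ≈ 3356.3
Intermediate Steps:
r = 148/31 (r = 4 - 72/(-93) = 4 - 72*(-1)/93 = 4 - 1*(-24/31) = 4 + 24/31 = 148/31 ≈ 4.7742)
v = 5875 (v = -4 + (-3871 - 1*(-9750)) = -4 + (-3871 + 9750) = -4 + 5879 = 5875)
z = -59852/31 (z = 8 - 50*(34 + 148/31) = 8 - 50*1202/31 = 8 - 1*60100/31 = 8 - 60100/31 = -59852/31 ≈ -1930.7)
(v - (-12)*(-50 + 1)) + z = (5875 - (-12)*(-50 + 1)) - 59852/31 = (5875 - (-12)*(-49)) - 59852/31 = (5875 - 1*588) - 59852/31 = (5875 - 588) - 59852/31 = 5287 - 59852/31 = 104045/31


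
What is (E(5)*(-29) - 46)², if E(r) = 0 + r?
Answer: 36481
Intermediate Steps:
E(r) = r
(E(5)*(-29) - 46)² = (5*(-29) - 46)² = (-145 - 46)² = (-191)² = 36481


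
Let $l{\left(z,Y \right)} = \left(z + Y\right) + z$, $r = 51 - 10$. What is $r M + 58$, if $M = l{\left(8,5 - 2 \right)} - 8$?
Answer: $509$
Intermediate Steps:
$r = 41$ ($r = 51 - 10 = 41$)
$l{\left(z,Y \right)} = Y + 2 z$ ($l{\left(z,Y \right)} = \left(Y + z\right) + z = Y + 2 z$)
$M = 11$ ($M = \left(\left(5 - 2\right) + 2 \cdot 8\right) - 8 = \left(3 + 16\right) - 8 = 19 - 8 = 11$)
$r M + 58 = 41 \cdot 11 + 58 = 451 + 58 = 509$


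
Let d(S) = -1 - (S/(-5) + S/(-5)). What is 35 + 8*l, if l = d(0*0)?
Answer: 27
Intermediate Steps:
d(S) = -1 + 2*S/5 (d(S) = -1 - (S*(-⅕) + S*(-⅕)) = -1 - (-S/5 - S/5) = -1 - (-2)*S/5 = -1 + 2*S/5)
l = -1 (l = -1 + 2*(0*0)/5 = -1 + (⅖)*0 = -1 + 0 = -1)
35 + 8*l = 35 + 8*(-1) = 35 - 8 = 27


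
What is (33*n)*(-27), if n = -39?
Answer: 34749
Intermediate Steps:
(33*n)*(-27) = (33*(-39))*(-27) = -1287*(-27) = 34749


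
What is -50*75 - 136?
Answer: -3886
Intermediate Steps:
-50*75 - 136 = -3750 - 136 = -3886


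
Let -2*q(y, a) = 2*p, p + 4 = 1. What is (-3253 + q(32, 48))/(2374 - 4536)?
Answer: 1625/1081 ≈ 1.5032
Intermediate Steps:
p = -3 (p = -4 + 1 = -3)
q(y, a) = 3 (q(y, a) = -(-3) = -½*(-6) = 3)
(-3253 + q(32, 48))/(2374 - 4536) = (-3253 + 3)/(2374 - 4536) = -3250/(-2162) = -3250*(-1/2162) = 1625/1081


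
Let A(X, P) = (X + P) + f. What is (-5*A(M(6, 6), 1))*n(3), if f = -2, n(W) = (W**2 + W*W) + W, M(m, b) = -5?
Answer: 630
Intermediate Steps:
n(W) = W + 2*W**2 (n(W) = (W**2 + W**2) + W = 2*W**2 + W = W + 2*W**2)
A(X, P) = -2 + P + X (A(X, P) = (X + P) - 2 = (P + X) - 2 = -2 + P + X)
(-5*A(M(6, 6), 1))*n(3) = (-5*(-2 + 1 - 5))*(3*(1 + 2*3)) = (-5*(-6))*(3*(1 + 6)) = 30*(3*7) = 30*21 = 630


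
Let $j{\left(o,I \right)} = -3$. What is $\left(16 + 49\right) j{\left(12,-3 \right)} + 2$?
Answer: $-193$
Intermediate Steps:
$\left(16 + 49\right) j{\left(12,-3 \right)} + 2 = \left(16 + 49\right) \left(-3\right) + 2 = 65 \left(-3\right) + 2 = -195 + 2 = -193$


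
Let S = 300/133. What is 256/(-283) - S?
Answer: -118948/37639 ≈ -3.1602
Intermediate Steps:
S = 300/133 (S = 300*(1/133) = 300/133 ≈ 2.2556)
256/(-283) - S = 256/(-283) - 1*300/133 = 256*(-1/283) - 300/133 = -256/283 - 300/133 = -118948/37639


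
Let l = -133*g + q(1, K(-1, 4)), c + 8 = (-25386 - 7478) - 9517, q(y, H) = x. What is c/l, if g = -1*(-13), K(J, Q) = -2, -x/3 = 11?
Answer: 42389/1762 ≈ 24.057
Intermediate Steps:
x = -33 (x = -3*11 = -33)
q(y, H) = -33
g = 13
c = -42389 (c = -8 + ((-25386 - 7478) - 9517) = -8 + (-32864 - 9517) = -8 - 42381 = -42389)
l = -1762 (l = -133*13 - 33 = -1729 - 33 = -1762)
c/l = -42389/(-1762) = -42389*(-1/1762) = 42389/1762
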